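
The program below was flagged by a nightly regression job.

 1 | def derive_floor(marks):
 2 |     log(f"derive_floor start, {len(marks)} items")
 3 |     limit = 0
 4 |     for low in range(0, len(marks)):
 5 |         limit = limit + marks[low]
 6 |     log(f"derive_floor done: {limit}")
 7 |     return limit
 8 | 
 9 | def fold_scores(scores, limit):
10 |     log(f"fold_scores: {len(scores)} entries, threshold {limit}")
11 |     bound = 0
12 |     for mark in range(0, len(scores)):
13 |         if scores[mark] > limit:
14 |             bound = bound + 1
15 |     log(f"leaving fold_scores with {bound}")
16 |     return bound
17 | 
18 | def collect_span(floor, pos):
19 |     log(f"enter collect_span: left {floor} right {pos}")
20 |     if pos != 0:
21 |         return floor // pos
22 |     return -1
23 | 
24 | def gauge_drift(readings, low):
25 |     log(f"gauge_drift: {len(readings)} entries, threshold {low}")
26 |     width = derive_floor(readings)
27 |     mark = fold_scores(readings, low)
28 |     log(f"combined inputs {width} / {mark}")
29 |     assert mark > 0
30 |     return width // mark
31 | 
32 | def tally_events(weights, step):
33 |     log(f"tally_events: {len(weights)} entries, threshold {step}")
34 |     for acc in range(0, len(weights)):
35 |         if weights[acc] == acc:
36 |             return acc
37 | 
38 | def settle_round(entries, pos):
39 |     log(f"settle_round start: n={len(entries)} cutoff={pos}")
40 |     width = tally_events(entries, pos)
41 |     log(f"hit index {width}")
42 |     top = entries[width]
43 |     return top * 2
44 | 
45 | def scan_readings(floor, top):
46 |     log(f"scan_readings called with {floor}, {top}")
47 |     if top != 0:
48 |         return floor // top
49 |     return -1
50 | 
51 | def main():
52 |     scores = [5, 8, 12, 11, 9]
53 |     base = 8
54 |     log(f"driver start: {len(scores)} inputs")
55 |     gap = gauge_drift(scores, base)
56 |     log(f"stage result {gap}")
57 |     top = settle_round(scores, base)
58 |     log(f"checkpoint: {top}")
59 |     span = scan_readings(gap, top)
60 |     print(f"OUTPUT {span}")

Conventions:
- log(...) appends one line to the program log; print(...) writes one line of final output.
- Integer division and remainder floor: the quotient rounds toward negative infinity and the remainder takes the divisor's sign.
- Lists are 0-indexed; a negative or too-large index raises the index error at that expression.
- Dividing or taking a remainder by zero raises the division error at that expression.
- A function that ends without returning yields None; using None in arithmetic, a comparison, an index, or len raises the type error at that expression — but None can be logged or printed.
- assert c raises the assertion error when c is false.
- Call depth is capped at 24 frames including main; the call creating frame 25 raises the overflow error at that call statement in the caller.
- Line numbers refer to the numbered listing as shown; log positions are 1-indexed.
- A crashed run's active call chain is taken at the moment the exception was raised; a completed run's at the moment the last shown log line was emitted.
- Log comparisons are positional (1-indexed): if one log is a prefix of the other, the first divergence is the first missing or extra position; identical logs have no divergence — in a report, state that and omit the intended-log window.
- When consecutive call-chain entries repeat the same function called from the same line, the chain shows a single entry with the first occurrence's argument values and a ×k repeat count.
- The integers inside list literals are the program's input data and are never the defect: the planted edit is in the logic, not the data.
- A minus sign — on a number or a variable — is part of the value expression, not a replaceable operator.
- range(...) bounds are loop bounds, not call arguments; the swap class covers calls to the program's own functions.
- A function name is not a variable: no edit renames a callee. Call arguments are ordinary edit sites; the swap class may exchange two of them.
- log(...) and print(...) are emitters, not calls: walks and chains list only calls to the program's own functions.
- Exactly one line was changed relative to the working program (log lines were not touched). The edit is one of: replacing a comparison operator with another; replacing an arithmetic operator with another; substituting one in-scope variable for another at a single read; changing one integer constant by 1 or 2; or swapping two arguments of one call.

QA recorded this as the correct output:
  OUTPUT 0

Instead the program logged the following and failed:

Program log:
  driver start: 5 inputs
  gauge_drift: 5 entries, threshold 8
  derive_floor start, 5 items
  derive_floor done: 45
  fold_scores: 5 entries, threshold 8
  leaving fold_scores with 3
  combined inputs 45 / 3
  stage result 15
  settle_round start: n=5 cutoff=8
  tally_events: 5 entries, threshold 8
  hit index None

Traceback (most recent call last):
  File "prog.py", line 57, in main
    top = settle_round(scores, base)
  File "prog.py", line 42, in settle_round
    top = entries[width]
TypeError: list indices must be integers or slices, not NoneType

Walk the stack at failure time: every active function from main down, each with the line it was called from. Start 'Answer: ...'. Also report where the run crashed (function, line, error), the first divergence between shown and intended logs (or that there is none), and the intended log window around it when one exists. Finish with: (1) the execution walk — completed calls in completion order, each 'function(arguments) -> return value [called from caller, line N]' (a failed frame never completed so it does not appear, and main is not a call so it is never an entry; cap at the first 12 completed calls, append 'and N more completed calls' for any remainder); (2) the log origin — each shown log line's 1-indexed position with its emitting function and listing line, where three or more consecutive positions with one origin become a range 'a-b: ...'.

Answer: main -> settle_round (called at line 57).
Key fact: The log first diverges at position 11: the faulty run prints 'hit index None' where the working version prints 'hit index 1'.
Crash: settle_round, line 42, TypeError.
First divergence: position 11 — shown 'hit index None', intended 'hit index 1'.
Intended log window:
  9: settle_round start: n=5 cutoff=8
  10: tally_events: 5 entries, threshold 8
  11: hit index 1
  12: checkpoint: 16
Execution walk:
  derive_floor([5, 8, 12, 11, 9]) -> 45  [called from gauge_drift, line 26]
  fold_scores([5, 8, 12, 11, 9], 8) -> 3  [called from gauge_drift, line 27]
  gauge_drift([5, 8, 12, 11, 9], 8) -> 15  [called from main, line 55]
  tally_events([5, 8, 12, 11, 9], 8) -> None  [called from settle_round, line 40]
Log origin:
  1: emitted by main (line 54)
  2: emitted by gauge_drift (line 25)
  3: emitted by derive_floor (line 2)
  4: emitted by derive_floor (line 6)
  5: emitted by fold_scores (line 10)
  6: emitted by fold_scores (line 15)
  7: emitted by gauge_drift (line 28)
  8: emitted by main (line 56)
  9: emitted by settle_round (line 39)
  10: emitted by tally_events (line 33)
  11: emitted by settle_round (line 41)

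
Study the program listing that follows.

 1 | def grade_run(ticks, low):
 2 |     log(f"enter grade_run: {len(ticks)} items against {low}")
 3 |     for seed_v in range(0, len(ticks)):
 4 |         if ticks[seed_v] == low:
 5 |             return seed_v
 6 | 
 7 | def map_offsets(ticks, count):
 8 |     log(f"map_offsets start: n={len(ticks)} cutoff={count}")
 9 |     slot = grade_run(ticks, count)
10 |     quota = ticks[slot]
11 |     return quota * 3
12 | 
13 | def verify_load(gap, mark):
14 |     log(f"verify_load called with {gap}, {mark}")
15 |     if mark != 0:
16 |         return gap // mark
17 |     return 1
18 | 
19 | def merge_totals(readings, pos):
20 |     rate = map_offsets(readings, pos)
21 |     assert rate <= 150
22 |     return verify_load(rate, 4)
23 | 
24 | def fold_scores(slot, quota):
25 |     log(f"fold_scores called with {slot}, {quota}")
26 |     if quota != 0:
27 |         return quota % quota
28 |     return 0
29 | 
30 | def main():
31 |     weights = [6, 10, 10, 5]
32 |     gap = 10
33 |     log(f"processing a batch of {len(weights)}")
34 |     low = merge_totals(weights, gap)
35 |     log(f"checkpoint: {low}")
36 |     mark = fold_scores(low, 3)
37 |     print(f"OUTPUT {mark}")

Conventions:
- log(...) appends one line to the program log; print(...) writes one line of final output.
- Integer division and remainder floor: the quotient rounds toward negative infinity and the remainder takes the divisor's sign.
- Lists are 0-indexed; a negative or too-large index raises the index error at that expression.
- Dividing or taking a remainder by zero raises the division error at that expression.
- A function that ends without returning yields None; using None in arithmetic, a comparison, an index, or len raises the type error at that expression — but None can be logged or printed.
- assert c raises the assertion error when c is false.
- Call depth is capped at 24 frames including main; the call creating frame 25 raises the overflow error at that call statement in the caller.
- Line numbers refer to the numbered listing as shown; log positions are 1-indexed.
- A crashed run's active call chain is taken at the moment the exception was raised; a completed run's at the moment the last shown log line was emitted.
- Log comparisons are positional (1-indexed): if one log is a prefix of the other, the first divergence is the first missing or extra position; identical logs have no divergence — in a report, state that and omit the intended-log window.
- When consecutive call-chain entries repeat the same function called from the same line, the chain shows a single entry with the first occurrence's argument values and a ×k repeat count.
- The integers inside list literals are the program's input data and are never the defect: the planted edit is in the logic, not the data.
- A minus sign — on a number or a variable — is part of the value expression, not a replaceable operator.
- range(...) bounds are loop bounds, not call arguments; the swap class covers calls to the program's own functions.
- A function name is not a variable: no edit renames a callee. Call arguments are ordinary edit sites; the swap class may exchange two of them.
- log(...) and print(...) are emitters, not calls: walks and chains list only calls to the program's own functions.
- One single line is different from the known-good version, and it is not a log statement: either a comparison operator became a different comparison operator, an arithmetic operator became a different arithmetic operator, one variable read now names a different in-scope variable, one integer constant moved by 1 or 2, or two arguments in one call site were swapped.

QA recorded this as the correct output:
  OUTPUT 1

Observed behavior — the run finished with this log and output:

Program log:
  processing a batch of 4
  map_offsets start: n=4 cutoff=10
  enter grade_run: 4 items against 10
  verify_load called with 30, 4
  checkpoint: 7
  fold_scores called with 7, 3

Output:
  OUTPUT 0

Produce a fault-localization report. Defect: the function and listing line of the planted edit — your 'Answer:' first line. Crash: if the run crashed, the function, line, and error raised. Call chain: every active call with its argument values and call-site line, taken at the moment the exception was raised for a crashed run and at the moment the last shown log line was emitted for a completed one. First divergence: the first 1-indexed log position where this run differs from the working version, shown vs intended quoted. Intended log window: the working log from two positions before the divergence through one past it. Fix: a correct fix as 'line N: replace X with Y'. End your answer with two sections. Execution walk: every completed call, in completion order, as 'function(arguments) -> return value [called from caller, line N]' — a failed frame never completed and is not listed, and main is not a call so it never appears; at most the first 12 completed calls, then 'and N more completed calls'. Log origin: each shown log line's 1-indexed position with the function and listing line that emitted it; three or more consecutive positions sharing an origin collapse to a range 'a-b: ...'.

Answer: the defect is in fold_scores at line 27.
Core observation: Every logged value matches the working version; the printed result is what differs.
Call chain: main -> fold_scores(7, 3) (called at line 36).
First divergence: none; the two logs match at every position.
Execution walk:
  grade_run([6, 10, 10, 5], 10) -> 1  [called from map_offsets, line 9]
  map_offsets([6, 10, 10, 5], 10) -> 30  [called from merge_totals, line 20]
  verify_load(30, 4) -> 7  [called from merge_totals, line 22]
  merge_totals([6, 10, 10, 5], 10) -> 7  [called from main, line 34]
  fold_scores(7, 3) -> 0  [called from main, line 36]
Origin of each log line:
  1: logged in main at line 33
  2: logged in map_offsets at line 8
  3: logged in grade_run at line 2
  4: logged in verify_load at line 14
  5: logged in main at line 35
  6: logged in fold_scores at line 25
A correct fix: line 27: replace `quota % quota` with `slot % quota`.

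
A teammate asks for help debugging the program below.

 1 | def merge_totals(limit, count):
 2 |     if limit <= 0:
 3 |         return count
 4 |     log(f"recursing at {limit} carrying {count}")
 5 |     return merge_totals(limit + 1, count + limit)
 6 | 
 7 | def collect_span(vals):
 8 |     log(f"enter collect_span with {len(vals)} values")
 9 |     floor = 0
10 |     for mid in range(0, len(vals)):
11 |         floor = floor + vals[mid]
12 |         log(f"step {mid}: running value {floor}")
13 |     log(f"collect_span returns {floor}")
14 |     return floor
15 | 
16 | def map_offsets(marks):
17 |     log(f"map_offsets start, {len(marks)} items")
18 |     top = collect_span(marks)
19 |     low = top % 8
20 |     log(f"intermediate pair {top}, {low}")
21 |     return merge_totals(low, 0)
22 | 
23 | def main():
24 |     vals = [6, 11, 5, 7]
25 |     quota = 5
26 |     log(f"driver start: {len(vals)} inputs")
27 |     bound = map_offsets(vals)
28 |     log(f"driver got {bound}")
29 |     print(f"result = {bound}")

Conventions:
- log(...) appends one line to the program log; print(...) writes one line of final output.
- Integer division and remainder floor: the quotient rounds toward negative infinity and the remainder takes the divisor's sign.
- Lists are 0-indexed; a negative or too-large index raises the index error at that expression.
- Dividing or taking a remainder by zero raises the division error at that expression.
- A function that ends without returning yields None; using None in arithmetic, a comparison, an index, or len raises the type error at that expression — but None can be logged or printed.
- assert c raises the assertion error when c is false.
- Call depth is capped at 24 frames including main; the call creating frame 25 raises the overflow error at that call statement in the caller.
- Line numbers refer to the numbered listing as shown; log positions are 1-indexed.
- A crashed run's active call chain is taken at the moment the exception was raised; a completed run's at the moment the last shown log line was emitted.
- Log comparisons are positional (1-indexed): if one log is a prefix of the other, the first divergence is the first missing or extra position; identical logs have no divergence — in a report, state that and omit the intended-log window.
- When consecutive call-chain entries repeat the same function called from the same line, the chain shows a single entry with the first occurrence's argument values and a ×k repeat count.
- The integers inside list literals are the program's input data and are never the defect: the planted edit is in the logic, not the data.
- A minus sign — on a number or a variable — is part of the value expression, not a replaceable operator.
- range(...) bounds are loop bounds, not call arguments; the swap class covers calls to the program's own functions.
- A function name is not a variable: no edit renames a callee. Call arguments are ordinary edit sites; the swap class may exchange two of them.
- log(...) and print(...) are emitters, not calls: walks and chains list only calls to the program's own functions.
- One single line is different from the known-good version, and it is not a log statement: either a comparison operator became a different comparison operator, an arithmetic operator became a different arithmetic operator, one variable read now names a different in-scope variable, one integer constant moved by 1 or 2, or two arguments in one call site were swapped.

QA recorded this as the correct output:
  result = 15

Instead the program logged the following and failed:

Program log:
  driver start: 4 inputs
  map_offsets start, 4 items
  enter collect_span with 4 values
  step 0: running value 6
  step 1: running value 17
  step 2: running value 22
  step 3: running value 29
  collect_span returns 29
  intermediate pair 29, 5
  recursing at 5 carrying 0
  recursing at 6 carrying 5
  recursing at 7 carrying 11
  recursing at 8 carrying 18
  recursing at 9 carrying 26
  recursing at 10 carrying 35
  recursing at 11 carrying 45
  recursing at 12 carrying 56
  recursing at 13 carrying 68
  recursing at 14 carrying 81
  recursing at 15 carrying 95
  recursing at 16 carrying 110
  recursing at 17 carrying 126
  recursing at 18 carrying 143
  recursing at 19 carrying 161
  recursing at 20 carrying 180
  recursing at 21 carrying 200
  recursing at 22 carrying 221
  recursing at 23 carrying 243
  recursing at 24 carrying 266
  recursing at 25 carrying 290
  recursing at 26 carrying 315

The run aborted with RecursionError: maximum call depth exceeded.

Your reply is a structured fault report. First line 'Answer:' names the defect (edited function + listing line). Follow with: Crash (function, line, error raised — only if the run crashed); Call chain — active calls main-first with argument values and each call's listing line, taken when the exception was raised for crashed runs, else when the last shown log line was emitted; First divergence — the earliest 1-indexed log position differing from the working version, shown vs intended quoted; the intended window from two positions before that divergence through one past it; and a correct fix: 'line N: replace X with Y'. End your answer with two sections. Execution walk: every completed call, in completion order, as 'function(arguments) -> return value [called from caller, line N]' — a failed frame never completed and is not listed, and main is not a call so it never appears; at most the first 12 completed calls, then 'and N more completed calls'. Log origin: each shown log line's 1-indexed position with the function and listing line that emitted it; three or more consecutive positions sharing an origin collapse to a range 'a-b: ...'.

Answer: the defect is in merge_totals at line 5.
Key fact: The log first diverges at position 11: the faulty run prints 'recursing at 6 carrying 5' where the working version prints 'recursing at 4 carrying 5'.
Crash: merge_totals, line 5, RecursionError.
Call chain: main -> map_offsets([6, 11, 5, 7]) (called at line 27) -> merge_totals(5, 0) (called at line 21) -> merge_totals(6, 5) (called at line 5) ×21.
First divergence: position 11 — shown 'recursing at 6 carrying 5', intended 'recursing at 4 carrying 5'.
Intended log window:
  9: intermediate pair 29, 5
  10: recursing at 5 carrying 0
  11: recursing at 4 carrying 5
  12: recursing at 3 carrying 9
Execution walk:
  collect_span([6, 11, 5, 7]) -> 29  [called from map_offsets, line 18]
Log origin:
  1: logged in main at line 26
  2: logged in map_offsets at line 17
  3: logged in collect_span at line 8
  4-7: logged in collect_span at line 12
  8: logged in collect_span at line 13
  9: logged in map_offsets at line 20
  10-31: logged in merge_totals at line 4
A correct fix: line 5: replace `limit + 1` with `limit - 1`.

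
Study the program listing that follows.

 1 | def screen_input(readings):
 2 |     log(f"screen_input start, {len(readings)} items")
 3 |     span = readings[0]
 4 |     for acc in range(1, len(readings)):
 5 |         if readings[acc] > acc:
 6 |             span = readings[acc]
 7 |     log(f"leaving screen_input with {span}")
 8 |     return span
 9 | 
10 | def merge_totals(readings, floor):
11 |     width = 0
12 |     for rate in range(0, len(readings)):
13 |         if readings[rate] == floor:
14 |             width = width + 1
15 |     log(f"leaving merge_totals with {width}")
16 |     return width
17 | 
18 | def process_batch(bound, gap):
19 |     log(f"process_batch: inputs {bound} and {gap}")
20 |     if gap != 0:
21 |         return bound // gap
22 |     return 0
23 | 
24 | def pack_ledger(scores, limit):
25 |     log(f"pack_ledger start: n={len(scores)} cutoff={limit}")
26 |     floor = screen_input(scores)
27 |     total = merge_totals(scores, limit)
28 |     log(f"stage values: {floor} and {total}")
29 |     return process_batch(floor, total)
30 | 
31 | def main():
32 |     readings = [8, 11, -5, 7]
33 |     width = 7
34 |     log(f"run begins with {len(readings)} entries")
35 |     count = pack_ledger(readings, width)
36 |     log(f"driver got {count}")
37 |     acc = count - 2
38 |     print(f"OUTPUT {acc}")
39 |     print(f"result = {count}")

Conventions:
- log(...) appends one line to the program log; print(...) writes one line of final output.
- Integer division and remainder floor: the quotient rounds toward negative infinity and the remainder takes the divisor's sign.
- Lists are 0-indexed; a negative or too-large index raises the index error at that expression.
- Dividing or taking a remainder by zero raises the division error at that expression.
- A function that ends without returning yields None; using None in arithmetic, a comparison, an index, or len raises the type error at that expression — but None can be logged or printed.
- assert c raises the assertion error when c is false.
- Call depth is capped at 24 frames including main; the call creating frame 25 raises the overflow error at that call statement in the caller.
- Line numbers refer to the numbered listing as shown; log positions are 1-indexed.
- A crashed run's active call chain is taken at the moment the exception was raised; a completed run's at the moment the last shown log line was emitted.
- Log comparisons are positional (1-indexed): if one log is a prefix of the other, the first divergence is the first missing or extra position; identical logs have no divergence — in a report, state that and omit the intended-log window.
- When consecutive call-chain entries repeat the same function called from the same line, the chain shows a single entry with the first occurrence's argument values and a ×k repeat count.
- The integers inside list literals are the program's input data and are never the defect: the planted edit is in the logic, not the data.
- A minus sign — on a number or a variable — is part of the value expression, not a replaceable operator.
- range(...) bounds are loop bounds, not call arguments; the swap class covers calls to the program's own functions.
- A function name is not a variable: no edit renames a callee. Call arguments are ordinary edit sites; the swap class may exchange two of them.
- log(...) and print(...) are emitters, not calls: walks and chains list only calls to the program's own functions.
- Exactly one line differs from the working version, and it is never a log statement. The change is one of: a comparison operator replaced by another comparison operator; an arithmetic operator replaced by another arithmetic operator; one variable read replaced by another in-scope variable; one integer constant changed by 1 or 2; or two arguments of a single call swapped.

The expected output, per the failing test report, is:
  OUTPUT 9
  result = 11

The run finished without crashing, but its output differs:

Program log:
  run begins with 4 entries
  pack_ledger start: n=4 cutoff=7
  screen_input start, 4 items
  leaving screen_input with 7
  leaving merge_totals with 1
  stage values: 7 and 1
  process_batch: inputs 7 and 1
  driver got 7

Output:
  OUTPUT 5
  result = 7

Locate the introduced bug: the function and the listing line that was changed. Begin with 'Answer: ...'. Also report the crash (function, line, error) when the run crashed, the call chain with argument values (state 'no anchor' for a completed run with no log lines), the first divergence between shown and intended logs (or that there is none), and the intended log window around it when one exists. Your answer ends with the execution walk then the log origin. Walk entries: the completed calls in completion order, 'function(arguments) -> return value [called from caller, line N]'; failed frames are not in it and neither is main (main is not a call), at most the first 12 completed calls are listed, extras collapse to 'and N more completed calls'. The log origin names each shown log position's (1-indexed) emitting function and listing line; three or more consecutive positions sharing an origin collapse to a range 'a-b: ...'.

Answer: the defect is in screen_input at line 5.
Key fact: Log line 4 is where behavior first shows: 'leaving screen_input with 7' appears instead of 'leaving screen_input with 11'.
Call chain: main.
First divergence: at position 4 the run shows 'leaving screen_input with 7' where the working version logs 'leaving screen_input with 11'.
Intended log window:
  2: pack_ledger start: n=4 cutoff=7
  3: screen_input start, 4 items
  4: leaving screen_input with 11
  5: leaving merge_totals with 1
Execution walk:
  screen_input([8, 11, -5, 7]) -> 7  [called from pack_ledger, line 26]
  merge_totals([8, 11, -5, 7], 7) -> 1  [called from pack_ledger, line 27]
  process_batch(7, 1) -> 7  [called from pack_ledger, line 29]
  pack_ledger([8, 11, -5, 7], 7) -> 7  [called from main, line 35]
Log line origins:
  1: logged in main at line 34
  2: logged in pack_ledger at line 25
  3: logged in screen_input at line 2
  4: logged in screen_input at line 7
  5: logged in merge_totals at line 15
  6: logged in pack_ledger at line 28
  7: logged in process_batch at line 19
  8: logged in main at line 36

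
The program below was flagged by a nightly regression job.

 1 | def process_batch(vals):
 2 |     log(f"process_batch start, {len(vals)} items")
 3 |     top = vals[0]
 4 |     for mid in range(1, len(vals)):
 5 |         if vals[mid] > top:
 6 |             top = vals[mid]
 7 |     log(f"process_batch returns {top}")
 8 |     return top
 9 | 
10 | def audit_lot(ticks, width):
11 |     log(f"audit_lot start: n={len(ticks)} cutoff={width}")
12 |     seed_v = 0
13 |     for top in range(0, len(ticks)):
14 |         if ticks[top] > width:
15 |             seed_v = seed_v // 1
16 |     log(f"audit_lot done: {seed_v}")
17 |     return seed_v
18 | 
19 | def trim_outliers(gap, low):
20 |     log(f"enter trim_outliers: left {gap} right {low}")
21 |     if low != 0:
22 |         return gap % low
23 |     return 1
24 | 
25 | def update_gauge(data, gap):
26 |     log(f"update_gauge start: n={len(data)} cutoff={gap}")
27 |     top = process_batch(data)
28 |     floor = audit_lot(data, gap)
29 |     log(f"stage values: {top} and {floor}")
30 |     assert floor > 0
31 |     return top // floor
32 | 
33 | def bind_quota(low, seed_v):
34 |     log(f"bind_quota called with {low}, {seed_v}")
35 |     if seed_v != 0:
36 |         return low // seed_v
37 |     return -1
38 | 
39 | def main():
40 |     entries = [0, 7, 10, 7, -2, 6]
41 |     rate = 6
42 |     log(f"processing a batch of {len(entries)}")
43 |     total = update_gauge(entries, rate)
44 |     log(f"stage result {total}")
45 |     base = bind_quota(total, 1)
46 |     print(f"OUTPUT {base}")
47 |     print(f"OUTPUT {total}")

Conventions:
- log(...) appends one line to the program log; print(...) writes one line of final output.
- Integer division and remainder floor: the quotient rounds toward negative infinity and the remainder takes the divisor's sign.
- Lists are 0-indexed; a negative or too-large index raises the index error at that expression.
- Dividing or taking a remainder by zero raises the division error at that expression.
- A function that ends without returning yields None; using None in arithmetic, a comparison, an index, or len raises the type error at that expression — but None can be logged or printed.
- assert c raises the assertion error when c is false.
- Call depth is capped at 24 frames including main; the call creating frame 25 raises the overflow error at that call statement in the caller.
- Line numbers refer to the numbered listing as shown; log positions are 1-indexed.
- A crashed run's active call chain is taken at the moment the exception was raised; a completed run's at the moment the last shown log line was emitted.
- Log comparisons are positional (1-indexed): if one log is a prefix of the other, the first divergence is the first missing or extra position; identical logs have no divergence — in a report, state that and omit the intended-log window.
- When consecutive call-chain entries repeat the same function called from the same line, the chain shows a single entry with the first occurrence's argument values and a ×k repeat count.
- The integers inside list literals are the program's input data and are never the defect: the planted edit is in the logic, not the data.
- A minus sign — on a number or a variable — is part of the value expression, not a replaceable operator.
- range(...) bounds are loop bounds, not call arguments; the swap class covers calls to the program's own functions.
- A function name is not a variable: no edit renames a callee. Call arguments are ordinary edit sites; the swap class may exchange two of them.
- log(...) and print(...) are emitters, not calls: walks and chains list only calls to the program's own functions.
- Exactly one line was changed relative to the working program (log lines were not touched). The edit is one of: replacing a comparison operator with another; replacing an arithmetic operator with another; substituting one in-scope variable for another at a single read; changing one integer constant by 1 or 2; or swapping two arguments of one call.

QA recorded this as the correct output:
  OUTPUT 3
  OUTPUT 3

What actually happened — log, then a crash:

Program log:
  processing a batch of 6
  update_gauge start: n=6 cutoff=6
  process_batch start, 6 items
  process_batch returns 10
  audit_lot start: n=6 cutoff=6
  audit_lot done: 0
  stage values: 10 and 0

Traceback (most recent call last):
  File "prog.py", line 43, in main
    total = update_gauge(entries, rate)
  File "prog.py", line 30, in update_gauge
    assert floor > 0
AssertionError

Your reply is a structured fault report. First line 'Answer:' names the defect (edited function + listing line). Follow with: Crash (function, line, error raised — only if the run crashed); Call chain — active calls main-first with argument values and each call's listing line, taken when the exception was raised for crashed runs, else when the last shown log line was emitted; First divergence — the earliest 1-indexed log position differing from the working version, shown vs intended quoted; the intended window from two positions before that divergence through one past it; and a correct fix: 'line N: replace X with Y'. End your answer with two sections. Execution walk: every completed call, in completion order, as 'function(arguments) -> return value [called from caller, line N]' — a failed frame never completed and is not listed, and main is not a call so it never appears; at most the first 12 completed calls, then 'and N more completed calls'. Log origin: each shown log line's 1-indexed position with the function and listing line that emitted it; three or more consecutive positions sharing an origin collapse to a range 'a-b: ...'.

Answer: the defect is in audit_lot at line 15.
Core observation: At log position 6 the runs split — shown 'audit_lot done: 0', but the working version logs 'audit_lot done: 3'.
Crash: update_gauge, line 30, AssertionError.
Call chain: main -> update_gauge([0, 7, 10, 7, -2, 6], 6) (called at line 43).
First divergence: position 6; shown 'audit_lot done: 0' vs intended 'audit_lot done: 3'.
Intended log window:
  4: process_batch returns 10
  5: audit_lot start: n=6 cutoff=6
  6: audit_lot done: 3
  7: stage values: 10 and 3
Execution walk:
  process_batch([0, 7, 10, 7, -2, 6]) -> 10  [called from update_gauge, line 27]
  audit_lot([0, 7, 10, 7, -2, 6], 6) -> 0  [called from update_gauge, line 28]
Log line origins:
  1 — main, line 42
  2 — update_gauge, line 26
  3 — process_batch, line 2
  4 — process_batch, line 7
  5 — audit_lot, line 11
  6 — audit_lot, line 16
  7 — update_gauge, line 29
A correct fix: line 15: replace `//` with `+`.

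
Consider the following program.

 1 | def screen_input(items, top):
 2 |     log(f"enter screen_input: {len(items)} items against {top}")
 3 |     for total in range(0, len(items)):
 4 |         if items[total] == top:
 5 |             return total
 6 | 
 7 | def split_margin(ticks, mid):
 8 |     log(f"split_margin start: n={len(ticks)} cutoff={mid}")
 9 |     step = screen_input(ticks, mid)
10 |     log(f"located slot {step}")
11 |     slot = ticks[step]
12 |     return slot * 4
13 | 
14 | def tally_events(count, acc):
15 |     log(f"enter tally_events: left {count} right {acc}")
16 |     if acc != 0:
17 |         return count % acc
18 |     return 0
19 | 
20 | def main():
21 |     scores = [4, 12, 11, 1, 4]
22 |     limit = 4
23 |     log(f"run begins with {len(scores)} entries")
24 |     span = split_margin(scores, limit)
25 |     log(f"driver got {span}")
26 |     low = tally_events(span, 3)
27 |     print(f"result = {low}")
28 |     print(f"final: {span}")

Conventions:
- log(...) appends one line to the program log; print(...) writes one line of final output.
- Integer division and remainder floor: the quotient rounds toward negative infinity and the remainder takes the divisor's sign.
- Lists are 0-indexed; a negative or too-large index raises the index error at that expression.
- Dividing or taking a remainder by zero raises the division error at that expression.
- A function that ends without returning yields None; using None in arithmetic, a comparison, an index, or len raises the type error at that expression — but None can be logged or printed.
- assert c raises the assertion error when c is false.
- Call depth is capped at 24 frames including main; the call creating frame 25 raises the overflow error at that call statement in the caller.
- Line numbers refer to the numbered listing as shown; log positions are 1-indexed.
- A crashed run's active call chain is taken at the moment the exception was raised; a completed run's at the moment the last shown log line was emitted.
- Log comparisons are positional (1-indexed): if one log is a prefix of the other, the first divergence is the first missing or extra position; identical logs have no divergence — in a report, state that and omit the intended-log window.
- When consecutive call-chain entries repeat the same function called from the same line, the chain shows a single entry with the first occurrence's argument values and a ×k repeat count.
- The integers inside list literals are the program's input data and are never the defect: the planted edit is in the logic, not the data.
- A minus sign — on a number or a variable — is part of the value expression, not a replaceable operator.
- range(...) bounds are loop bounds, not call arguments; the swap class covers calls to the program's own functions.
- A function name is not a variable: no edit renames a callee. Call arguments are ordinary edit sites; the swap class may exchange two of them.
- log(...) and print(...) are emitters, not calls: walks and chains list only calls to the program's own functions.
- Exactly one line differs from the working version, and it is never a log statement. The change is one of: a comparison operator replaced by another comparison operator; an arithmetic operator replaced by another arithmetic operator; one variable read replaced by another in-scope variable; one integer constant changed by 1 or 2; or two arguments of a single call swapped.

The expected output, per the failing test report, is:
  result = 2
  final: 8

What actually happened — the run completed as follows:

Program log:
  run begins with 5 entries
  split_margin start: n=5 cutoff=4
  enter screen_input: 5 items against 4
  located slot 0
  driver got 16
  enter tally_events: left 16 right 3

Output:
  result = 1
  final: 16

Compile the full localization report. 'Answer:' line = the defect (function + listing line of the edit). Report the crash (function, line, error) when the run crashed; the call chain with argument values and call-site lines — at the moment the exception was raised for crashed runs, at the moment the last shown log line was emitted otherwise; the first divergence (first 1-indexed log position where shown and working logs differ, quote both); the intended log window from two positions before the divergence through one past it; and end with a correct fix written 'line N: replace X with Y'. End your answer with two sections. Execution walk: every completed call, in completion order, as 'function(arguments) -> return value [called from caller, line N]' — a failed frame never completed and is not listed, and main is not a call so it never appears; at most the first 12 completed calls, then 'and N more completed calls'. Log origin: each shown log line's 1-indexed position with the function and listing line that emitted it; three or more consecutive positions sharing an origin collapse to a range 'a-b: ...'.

Answer: the defect is in split_margin at line 12.
Key fact: The earliest visible damage is log position 5 — 'driver got 16' rather than the intended 'driver got 8'.
Call chain: main -> tally_events(16, 3) (called at line 26).
First divergence: position 5 — shown 'driver got 16', intended 'driver got 8'.
Intended log window:
  3: enter screen_input: 5 items against 4
  4: located slot 0
  5: driver got 8
  6: enter tally_events: left 8 right 3
Execution walk:
  screen_input([4, 12, 11, 1, 4], 4) -> 0  [called from split_margin, line 9]
  split_margin([4, 12, 11, 1, 4], 4) -> 16  [called from main, line 24]
  tally_events(16, 3) -> 1  [called from main, line 26]
Origin of each log line:
  1: logged in main at line 23
  2: logged in split_margin at line 8
  3: logged in screen_input at line 2
  4: logged in split_margin at line 10
  5: logged in main at line 25
  6: logged in tally_events at line 15
A correct fix: line 12: replace `4` with `2`.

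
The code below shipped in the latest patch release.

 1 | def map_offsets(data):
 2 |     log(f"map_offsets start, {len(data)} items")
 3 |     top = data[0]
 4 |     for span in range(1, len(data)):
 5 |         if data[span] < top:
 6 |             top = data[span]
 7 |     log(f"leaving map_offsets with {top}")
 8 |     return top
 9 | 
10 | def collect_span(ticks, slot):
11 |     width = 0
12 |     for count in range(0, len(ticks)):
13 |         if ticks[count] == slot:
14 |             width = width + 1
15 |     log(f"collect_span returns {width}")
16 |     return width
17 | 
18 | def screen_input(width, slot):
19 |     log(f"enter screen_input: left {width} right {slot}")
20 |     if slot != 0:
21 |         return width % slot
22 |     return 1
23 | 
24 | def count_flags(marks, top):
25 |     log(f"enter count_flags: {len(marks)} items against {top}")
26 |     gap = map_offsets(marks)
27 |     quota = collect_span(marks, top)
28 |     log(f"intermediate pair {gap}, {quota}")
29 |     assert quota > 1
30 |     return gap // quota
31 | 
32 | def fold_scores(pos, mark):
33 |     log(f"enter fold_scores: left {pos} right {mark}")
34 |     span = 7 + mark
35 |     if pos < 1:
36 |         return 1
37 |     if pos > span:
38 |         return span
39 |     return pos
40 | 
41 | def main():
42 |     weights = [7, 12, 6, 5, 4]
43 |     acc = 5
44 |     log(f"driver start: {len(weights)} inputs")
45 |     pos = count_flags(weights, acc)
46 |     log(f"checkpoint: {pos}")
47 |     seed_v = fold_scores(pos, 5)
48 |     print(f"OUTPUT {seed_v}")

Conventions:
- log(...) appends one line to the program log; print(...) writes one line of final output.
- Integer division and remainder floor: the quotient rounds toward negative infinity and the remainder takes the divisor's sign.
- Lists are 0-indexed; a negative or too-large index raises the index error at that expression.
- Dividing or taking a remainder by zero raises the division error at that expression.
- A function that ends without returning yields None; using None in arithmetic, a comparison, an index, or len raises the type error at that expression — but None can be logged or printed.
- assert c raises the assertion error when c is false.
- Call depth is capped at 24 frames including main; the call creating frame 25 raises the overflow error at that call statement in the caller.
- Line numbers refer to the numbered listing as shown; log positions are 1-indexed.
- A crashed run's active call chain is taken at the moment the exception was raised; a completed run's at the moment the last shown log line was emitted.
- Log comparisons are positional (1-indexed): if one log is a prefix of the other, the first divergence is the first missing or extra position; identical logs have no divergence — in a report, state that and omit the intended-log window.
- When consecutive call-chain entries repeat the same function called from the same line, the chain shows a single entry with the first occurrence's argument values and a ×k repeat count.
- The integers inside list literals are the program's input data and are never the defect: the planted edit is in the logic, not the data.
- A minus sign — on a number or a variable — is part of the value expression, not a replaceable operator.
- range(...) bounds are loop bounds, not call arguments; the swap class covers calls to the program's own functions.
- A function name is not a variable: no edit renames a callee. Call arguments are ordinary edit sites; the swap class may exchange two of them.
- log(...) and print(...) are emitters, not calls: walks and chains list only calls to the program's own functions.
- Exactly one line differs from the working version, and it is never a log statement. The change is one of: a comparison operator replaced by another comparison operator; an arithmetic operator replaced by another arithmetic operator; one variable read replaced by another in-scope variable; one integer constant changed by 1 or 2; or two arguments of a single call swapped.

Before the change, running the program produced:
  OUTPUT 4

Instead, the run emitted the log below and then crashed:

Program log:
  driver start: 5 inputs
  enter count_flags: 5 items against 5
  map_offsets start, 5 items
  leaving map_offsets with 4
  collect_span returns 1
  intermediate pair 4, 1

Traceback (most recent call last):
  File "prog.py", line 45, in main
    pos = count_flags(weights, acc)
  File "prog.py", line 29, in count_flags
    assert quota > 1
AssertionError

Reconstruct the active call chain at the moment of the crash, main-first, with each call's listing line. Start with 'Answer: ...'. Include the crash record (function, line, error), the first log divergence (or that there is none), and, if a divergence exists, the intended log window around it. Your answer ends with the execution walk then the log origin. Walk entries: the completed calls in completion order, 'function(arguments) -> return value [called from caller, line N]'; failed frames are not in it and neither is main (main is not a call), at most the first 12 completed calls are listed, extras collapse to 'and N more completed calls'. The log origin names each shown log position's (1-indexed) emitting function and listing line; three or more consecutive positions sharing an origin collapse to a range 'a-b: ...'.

Answer: main -> count_flags (called at line 45).
The tell: The faulty run's log stops after 6 lines; the working version's next line would be 'checkpoint: 4'.
Crash: count_flags, line 29, AssertionError.
First divergence: position 7 — after 6 matching lines the faulty run goes silent; intended next line 'checkpoint: 4'.
Intended log window:
  5: collect_span returns 1
  6: intermediate pair 4, 1
  7: checkpoint: 4
  8: enter fold_scores: left 4 right 5
Execution walk:
  map_offsets([7, 12, 6, 5, 4]) -> 4  [called from count_flags, line 26]
  collect_span([7, 12, 6, 5, 4], 5) -> 1  [called from count_flags, line 27]
Origin of each log line:
  1: emitted by main (line 44)
  2: emitted by count_flags (line 25)
  3: emitted by map_offsets (line 2)
  4: emitted by map_offsets (line 7)
  5: emitted by collect_span (line 15)
  6: emitted by count_flags (line 28)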